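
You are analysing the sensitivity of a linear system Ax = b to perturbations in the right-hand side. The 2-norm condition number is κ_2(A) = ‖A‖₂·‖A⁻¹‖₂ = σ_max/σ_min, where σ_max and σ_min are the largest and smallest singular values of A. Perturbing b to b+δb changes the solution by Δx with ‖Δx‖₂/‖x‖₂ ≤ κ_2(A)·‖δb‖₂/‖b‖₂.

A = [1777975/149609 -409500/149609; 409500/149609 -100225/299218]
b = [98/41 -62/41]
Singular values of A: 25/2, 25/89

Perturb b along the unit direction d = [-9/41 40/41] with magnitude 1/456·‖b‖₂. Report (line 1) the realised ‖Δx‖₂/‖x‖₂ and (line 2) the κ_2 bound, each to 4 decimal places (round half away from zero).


0.0031
0.0976

from the listed singular values, σ₁ = 25/2, σ_n = 25/89
κ = σ_max/σ_min = (25/2)/(25/89) = 44.5000
perturbation bound = 44.5000·1/456 = 0.0976
solve Ax = b  →  x = [-1.4068 -6.9815]
‖b‖₂ = 2.8284 and ‖x‖₂ = 7.1218
with δb = [-0.0014 0.0061], A·Δx = δb → ‖Δx‖ = 0.0221
realised ‖Δx‖/‖x‖ = 0.0031
so the bound overstates the realised error by a factor of ≈ 31.4742 (computed from the unrounded values)


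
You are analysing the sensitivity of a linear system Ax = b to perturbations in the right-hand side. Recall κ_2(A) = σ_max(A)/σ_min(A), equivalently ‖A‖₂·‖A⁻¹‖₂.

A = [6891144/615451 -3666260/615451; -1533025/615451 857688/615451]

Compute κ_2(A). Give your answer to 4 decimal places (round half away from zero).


M = AᵀA = [29647847281/225330121 -15811768440/225330121; -15811768440/225330121 8433724624/225330121]. tr(M)=131770145/779689, det(M)=456976/779689
λ_max, λ_min = (131770145/779689 ± √17361945916679169/607914936721)/2 = 169, 2704/779689
κ = σ_max/σ_min = 13/(52/883) = 220.7500

220.7500


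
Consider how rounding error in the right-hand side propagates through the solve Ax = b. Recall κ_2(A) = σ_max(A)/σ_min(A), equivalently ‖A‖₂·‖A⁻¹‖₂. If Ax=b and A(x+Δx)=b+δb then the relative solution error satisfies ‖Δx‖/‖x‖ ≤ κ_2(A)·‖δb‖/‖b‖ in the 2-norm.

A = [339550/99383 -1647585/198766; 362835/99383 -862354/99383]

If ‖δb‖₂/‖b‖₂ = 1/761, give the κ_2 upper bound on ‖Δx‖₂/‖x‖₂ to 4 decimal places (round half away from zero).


AᵀA = [293630725/11744329 -704650365/11744329; -704650365/11744329 6764749129/46977316]; tr = 7939272029/46977316, det = 17850625/46977316
char-poly roots: 169 and 105625/46977316
κ = σ_max/σ_min = 13/(325/6854) = 274.1600
bound on ‖Δx‖/‖x‖: κ·ε = 274.1600·1/761 = 0.3603

0.3603


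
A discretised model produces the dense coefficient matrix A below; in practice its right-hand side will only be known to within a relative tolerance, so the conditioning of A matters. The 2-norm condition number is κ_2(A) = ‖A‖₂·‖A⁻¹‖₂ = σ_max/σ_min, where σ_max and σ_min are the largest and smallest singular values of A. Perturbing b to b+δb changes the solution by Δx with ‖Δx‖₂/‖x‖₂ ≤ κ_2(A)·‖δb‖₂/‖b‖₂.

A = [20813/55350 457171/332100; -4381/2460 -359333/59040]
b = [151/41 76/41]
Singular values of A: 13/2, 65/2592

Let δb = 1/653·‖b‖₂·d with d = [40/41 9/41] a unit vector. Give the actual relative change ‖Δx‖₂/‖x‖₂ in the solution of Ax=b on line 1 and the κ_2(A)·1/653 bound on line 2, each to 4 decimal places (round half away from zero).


largest singular value 13/2, smallest 65/2592
κ_2(A) = (13/2) / (65/2592) = 259.2000
bound on ‖Δx‖/‖x‖: κ·ε = 259.2000·1/653 = 0.3969
solve Ax = b  →  x = [-153.1705 44.5145]
‖b‖ = 4.1231, ‖x‖ = 159.5078
δb = ε·‖b‖·d = [0.0062 0.0014]; solving A·Δx = δb gives ‖Δx‖ = 0.2518
relative error = 0.0016
tightness: 0.0016 against a bound of 0.3969 (unrounded ratio ≈ 0.0040)

0.0016
0.3969


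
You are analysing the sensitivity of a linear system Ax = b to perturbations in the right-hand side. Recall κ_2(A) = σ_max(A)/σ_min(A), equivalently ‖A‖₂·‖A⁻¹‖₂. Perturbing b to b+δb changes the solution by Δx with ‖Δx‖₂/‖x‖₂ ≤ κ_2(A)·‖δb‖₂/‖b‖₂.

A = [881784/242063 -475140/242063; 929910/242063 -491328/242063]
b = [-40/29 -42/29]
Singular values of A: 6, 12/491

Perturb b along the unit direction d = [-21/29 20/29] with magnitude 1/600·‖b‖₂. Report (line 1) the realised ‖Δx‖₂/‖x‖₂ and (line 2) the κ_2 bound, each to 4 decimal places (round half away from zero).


largest singular value 6, smallest 12/491
κ_2(A) = 6 / (12/491) = 245.5000
perturbation bound = 245.5000·1/600 = 0.4092
solve Ax = b  →  x = [-0.2941 0.1569]
‖b‖ = 2.0000, ‖x‖ = 0.3333
re-solving with b+δb shifts x by Δx of norm 0.1364
relative error = 0.4092
so the bound is sharp here: realised error equals the bound

0.4092
0.4092


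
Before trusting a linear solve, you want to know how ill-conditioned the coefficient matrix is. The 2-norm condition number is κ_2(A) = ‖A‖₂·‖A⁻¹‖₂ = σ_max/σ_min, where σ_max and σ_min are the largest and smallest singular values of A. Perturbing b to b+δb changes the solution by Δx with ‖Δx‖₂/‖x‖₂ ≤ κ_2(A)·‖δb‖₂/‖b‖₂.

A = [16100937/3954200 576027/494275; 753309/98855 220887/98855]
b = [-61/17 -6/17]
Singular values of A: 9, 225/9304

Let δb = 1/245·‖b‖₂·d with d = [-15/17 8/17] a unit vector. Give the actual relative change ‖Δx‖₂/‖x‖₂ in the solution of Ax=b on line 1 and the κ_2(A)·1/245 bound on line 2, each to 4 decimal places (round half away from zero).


from the listed singular values, σ₁ = 9, σ_n = 225/9304
κ = σ_max/σ_min = 9/(225/9304) = 372.1600
bound on ‖Δx‖/‖x‖: κ·ε = 372.1600·1/245 = 1.5190
solve Ax = b  →  x = [-34.9483 119.0290]
‖b‖₂ = 3.6056 and ‖x‖₂ = 124.0535
re-solving with b+δb shifts x by Δx of norm 0.6085
realised ‖Δx‖/‖x‖ = 0.0049
tightness: 0.0049 against a bound of 1.5190 (unrounded ratio ≈ 0.0032)

0.0049
1.5190


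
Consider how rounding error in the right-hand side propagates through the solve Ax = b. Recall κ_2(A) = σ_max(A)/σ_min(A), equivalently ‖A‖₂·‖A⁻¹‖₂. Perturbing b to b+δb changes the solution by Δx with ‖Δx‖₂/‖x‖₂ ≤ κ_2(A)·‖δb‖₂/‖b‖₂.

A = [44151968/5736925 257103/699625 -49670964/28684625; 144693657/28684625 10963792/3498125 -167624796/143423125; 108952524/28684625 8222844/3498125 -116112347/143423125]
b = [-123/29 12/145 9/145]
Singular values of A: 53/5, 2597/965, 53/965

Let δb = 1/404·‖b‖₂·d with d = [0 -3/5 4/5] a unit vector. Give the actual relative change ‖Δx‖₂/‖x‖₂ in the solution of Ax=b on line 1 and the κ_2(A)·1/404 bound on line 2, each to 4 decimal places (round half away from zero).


from the listed singular values, σ₁ = 53/5, σ_n = 53/965
κ_2(A) = (53/5) / (53/965) = 193.0000
bound on ‖Δx‖/‖x‖: κ·ε = 193.0000·1/404 = 0.4777
solve Ax = b  →  x = [-0.5696 0.9909 0.1282]
‖b‖ = 4.2426, ‖x‖ = 1.1501
with δb = [0.0000 -0.0063 0.0084], A·Δx = δb → ‖Δx‖ = 0.1912
realised ‖Δx‖/‖x‖ = 0.1663
tightness: 0.1663 against a bound of 0.4777 (unrounded ratio ≈ 0.3480)

0.1663
0.4777


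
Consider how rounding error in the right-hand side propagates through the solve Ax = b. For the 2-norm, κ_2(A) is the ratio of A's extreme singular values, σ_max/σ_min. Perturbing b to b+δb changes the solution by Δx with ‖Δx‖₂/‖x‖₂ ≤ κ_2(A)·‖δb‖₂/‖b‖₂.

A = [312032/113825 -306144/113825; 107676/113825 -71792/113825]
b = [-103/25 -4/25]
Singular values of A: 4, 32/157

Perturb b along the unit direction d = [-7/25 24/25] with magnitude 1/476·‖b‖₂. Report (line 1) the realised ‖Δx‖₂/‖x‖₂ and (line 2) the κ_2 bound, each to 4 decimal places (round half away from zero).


0.0085
0.0412

largest singular value 4, smallest 32/157
condition number: 4 ÷ (32/157) = 19.6250
bound on ‖Δx‖/‖x‖: κ·ε = 19.6250·1/476 = 0.0412
solve Ax = b  →  x = [2.6595 4.2425]
‖b‖₂ = 4.1231 and ‖x‖₂ = 5.0071
with δb = [-0.0024 0.0083], A·Δx = δb → ‖Δx‖ = 0.0425
dividing the unrounded norms, ‖Δx‖/‖x‖ = 0.0085
realised/bound (from unrounded values) ≈ 0.2059


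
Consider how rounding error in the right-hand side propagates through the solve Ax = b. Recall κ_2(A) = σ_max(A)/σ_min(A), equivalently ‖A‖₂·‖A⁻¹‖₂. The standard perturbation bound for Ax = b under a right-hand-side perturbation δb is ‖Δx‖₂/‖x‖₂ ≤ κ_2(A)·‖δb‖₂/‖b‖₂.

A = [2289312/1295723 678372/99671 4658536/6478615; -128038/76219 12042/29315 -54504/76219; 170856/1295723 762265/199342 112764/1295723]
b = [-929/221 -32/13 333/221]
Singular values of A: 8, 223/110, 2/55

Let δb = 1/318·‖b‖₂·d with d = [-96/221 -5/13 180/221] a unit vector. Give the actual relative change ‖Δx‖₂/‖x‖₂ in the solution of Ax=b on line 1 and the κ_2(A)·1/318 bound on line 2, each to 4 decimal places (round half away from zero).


0.0040
0.6918

largest singular value 8, smallest 2/55
κ_2(A) = 8 / (2/55) = 220.0000
bound on ‖Δx‖/‖x‖: κ·ε = 220.0000·1/318 = 0.6918
solve Ax = b  →  x = [-41.9395 -0.4741 101.6919]
2-norm of b is 5.0990; of x, 110.0017
Δx = A⁻¹·δb where δb = 1/318·5.0990·d; ‖Δx‖ = 0.4410
realised ‖Δx‖/‖x‖ = 0.0040
realised/bound (from unrounded values) ≈ 0.0058


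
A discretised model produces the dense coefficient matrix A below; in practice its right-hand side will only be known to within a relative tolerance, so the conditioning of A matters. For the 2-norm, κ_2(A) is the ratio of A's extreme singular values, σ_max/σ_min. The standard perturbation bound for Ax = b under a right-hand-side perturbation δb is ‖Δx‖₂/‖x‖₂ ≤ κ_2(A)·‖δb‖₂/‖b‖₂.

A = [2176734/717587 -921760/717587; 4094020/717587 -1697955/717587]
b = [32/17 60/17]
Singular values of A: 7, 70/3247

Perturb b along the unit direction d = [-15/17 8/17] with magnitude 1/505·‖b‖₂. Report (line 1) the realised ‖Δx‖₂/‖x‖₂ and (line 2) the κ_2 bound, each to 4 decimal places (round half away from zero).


0.6430
0.6430

σ_max = 7, σ_min = 70/3247
κ = σ_max/σ_min = 7/(70/3247) = 324.7000
worst-case relative error ≤ 324.7000 × 1/505 = 0.6430
solve Ax = b  →  x = [0.5275 -0.2198]
‖b‖₂ = 4.0000 and ‖x‖₂ = 0.5714
with δb = [-0.0070 0.0037], A·Δx = δb → ‖Δx‖ = 0.3674
realised ‖Δx‖/‖x‖ = 0.6430
realised/bound = 1 exactly: the bound is attained for this b and d


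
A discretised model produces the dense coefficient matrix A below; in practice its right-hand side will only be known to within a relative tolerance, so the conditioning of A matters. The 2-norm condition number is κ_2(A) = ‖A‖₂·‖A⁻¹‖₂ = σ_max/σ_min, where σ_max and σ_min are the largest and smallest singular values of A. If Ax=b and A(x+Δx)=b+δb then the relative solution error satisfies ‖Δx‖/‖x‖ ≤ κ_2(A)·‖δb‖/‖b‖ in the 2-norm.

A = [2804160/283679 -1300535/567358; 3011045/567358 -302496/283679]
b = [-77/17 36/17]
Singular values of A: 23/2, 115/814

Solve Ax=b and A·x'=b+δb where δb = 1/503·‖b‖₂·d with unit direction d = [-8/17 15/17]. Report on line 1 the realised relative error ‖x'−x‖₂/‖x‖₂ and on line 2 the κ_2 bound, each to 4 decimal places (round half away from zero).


largest singular value 23/2, smallest 115/814
condition number: (23/2) ÷ (115/814) = 81.4000
bound on ‖Δx‖/‖x‖: κ·ε = 81.4000·1/503 = 0.1618
solve Ax = b  →  x = [5.9606 27.6797]
‖b‖₂ = 5.0000 and ‖x‖₂ = 28.3142
re-solving with b+δb shifts x by Δx of norm 0.0704
dividing the unrounded norms, ‖Δx‖/‖x‖ = 0.0025
so the bound overstates the realised error by a factor of ≈ 65.1228 (computed from the unrounded values)

0.0025
0.1618


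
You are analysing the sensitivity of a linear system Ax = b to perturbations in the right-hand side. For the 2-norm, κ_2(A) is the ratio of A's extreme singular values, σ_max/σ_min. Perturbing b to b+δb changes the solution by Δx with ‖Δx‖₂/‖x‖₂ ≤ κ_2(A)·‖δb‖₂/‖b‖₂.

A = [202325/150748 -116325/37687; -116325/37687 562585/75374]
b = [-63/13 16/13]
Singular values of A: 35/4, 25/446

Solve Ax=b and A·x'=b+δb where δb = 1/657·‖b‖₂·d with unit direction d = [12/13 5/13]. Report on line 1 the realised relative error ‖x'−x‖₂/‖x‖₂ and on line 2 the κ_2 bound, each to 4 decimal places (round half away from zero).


0.0019
0.2376

largest singular value 35/4, smallest 25/446
κ_2(A) = (35/4) / (25/446) = 156.1000
bound on ‖Δx‖/‖x‖: κ·ε = 156.1000·1/657 = 0.2376
solve Ax = b  →  x = [-66.0026 -27.1297]
‖b‖ = 5.0000, ‖x‖ = 71.3608
with δb = [0.0070 0.0029], A·Δx = δb → ‖Δx‖ = 0.1358
relative error = 0.0019
realised/bound (from unrounded values) ≈ 0.0080


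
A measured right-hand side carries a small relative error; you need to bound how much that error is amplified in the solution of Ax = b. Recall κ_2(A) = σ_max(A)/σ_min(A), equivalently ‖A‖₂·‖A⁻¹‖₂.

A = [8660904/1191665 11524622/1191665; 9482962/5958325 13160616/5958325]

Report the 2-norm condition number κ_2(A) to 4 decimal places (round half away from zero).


form AᵀA = [1169070803524/21119355625 1558680988032/21119355625; 1558680988032/21119355625 2078301379876/21119355625] with trace 129894887336/844774225 and determinant 14776336/33790969
char-poly roots: 3844/25 and 96100/33790969
so κ_2 = √((3844/25) / (96100/33790969)) = 232.5200

232.5200


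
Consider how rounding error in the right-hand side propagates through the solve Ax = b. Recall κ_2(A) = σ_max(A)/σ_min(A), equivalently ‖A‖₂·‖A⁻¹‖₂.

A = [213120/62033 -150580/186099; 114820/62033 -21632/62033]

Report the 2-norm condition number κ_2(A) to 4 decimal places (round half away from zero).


form AᵀA = [202781200/13315201 -45608960/13315201; -45608960/13315201 93030544/119836809] with trace 1141024/71289 and determinant 6400/71289
λ_max, λ_min = (1141024/71289 ± √1300110770176/5082121521)/2 = 16, 400/71289
κ_2(A) = √(λ_max/λ_min) = √(16 / (400/71289)) = 53.4000

53.4000


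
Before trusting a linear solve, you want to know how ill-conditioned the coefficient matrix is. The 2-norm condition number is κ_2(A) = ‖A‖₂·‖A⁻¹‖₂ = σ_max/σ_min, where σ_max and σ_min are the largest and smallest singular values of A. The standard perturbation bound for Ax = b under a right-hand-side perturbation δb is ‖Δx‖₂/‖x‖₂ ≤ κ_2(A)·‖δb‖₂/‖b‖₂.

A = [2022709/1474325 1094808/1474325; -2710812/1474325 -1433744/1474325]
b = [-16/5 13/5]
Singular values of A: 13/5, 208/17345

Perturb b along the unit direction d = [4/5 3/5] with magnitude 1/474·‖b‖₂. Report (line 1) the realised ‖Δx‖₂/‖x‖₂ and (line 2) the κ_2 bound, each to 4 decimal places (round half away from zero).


largest singular value 13/5, smallest 208/17345
condition number: (13/5) ÷ (208/17345) = 216.8125
bound on ‖Δx‖/‖x‖: κ·ε = 216.8125·1/474 = 0.4574
solve Ax = b  →  x = [37.8846 -74.3029]
‖b‖₂ = 4.1231 and ‖x‖₂ = 83.4036
δb = ε·‖b‖·d = [0.0070 0.0052]; solving A·Δx = δb gives ‖Δx‖ = 0.7254
relative error = 0.0087
realised/bound (from unrounded values) ≈ 0.0190

0.0087
0.4574


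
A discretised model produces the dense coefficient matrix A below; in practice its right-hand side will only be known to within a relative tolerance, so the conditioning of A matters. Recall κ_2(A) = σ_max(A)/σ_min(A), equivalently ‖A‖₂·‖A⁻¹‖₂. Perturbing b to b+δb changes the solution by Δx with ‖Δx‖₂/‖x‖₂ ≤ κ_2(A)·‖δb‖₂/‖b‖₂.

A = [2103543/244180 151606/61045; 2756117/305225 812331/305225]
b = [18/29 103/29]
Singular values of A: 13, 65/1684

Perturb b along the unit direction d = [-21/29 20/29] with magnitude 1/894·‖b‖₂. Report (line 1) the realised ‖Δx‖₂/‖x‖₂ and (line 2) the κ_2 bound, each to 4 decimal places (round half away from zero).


0.0020
0.3767

from the listed singular values, σ₁ = 13, σ_n = 65/1684
κ = σ_max/σ_min = 13/(65/1684) = 336.8000
bound on ‖Δx‖/‖x‖: κ·ε = 336.8000·1/894 = 0.3767
solve Ax = b  →  x = [-14.2868 49.8074]
2-norm of b is 3.6056; of x, 51.8159
Δx = A⁻¹·δb where δb = 1/894·3.6056·d; ‖Δx‖ = 0.1045
dividing the unrounded norms, ‖Δx‖/‖x‖ = 0.0020
so the bound overstates the realised error by a factor of ≈ 186.8249 (computed from the unrounded values)


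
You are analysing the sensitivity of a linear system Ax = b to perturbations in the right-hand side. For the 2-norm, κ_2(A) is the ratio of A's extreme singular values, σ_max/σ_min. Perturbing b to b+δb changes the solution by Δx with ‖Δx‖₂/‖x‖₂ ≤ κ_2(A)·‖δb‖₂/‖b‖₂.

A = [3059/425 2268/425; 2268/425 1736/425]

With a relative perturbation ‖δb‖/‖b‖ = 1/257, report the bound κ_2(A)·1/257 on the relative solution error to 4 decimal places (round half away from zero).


AᵀA = [2900261/36125 2175012/36125; 2175012/36125 1631504/36125]; tr = 906353/7225, det = 153664/180625
solving λ² − 906353/7225·λ + 153664/180625 = 0 gives λ = 3136/25, 49/7225
κ = σ_max/σ_min = (56/5)/(7/85) = 136.0000
bound on ‖Δx‖/‖x‖: κ·ε = 136.0000·1/257 = 0.5292

0.5292


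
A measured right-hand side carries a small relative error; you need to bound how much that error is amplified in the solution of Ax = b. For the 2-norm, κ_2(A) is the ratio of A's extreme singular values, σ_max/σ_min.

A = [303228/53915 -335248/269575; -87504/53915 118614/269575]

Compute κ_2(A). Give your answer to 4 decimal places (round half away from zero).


form AᵀA = [97174800/2835929 -21860640/2835929; -21860640/2835929 4935044/2835929] with trace 2490484/69169 and determinant 14400/69169
solving λ² − 2490484/69169·λ + 14400/69169 = 0 gives λ = 36, 400/69169
κ = σ_max/σ_min = 6/(20/263) = 78.9000

78.9000


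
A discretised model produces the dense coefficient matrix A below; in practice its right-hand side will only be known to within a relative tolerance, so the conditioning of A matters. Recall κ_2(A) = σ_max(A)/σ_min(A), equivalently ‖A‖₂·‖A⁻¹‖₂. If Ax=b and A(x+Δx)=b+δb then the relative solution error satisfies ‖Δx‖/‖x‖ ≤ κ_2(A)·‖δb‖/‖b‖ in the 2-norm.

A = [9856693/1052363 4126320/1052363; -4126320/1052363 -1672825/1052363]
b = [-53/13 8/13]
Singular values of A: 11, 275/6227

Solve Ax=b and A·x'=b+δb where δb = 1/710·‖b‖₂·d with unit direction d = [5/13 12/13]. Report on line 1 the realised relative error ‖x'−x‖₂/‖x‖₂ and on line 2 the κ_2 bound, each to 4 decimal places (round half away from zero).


0.0058
0.3508

largest singular value 11, smallest 275/6227
condition number: 11 ÷ (275/6227) = 249.0800
bound on ‖Δx‖/‖x‖: κ·ε = 249.0800·1/710 = 0.3508
solve Ax = b  →  x = [8.3734 -21.0417]
‖b‖₂ = 4.1231 and ‖x‖₂ = 22.6466
δb = ε·‖b‖·d = [0.0022 0.0054]; solving A·Δx = δb gives ‖Δx‖ = 0.1315
realised ‖Δx‖/‖x‖ = 0.0058
realised/bound (from unrounded values) ≈ 0.0166


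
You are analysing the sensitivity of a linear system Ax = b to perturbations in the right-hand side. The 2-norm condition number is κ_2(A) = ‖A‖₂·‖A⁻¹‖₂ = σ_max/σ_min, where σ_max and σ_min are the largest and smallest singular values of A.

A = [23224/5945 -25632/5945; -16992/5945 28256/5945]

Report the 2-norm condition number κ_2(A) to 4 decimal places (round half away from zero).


10.2500

M = AᵀA = [196928/8405 -255744/8405; -255744/8405 346112/8405]. tr(M)=108608/1681, det(M)=65536/1681
char-poly roots: 64 and 1024/1681
σ_max=√64=8, σ_min=√(1024/1681)=(32/41) → κ = 10.2500


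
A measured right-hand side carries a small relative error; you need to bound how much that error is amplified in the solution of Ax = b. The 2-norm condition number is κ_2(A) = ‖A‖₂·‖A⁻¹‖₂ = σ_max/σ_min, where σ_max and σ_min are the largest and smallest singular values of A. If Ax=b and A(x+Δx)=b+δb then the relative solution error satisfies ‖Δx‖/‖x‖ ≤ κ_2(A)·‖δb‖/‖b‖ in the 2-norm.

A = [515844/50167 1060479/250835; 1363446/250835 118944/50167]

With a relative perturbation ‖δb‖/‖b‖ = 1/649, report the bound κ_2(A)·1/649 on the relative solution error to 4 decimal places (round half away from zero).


AᵀA = [29451075444/217710025 490806540/8708401; 490806540/8708401 5115251169/217710025]; tr = 204534477/1288225, det = 63011844/32205625
eigenvalues of AᵀA: λ = (tr ± √(tr²−4·det))/2 = 3969/25, 15876/1288225
κ = σ_max/σ_min = (63/5)/(126/1135) = 113.5000
κ_2(A)·‖δb‖/‖b‖ = 0.1749

0.1749


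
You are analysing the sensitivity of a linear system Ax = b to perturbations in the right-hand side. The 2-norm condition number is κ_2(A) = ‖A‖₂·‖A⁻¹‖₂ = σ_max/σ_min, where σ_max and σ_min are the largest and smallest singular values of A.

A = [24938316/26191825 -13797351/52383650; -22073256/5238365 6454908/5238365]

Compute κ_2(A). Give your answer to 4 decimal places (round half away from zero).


M = AᵀA = [7616082906576/408097380625 -2221333889418/408097380625; -2221333889418/408097380625 2591880204321/1632389522500]. tr(M)=52889938929/2611823236, det(M)=2624400/652955809
char-poly roots: 81/4 and 129600/652955809
κ = σ_max/σ_min = (9/2)/(360/25553) = 319.4125

319.4125


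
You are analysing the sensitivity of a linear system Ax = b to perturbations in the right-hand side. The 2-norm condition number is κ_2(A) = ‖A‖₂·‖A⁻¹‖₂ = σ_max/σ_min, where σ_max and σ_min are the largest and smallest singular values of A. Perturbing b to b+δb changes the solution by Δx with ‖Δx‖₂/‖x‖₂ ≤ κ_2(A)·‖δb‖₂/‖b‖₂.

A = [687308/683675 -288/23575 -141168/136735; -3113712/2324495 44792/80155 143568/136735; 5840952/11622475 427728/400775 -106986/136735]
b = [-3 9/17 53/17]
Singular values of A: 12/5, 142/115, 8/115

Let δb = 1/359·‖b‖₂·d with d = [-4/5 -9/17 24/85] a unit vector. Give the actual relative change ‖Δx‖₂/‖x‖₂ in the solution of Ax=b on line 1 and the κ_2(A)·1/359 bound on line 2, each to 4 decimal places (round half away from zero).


σ_max = 12/5, σ_min = 8/115
κ_2(A) = (12/5) / (8/115) = 34.5000
bound on ‖Δx‖/‖x‖: κ·ε = 34.5000·1/359 = 0.0961
solve Ax = b  →  x = [28.3464 11.8368 30.3679]
2-norm of b is 4.3589; of x, 43.1954
re-solving with b+δb shifts x by Δx of norm 0.1745
realised ‖Δx‖/‖x‖ = 0.0040
so the bound overstates the realised error by a factor of ≈ 23.7833 (computed from the unrounded values)

0.0040
0.0961


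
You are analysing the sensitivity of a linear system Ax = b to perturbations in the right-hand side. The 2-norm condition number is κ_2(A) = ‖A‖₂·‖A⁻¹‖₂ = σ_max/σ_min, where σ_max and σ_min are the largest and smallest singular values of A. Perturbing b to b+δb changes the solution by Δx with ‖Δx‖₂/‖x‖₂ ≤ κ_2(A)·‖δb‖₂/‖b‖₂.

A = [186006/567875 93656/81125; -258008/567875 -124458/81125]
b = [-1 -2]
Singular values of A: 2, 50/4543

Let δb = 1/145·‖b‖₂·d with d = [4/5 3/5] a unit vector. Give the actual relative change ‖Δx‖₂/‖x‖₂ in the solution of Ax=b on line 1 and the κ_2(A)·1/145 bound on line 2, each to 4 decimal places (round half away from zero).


0.0077
1.2532

largest singular value 2, smallest 50/4543
κ_2(A) = 2 / (50/4543) = 181.7200
worst-case relative error ≤ 181.7200 × 1/145 = 1.2532
solve Ax = b  →  x = [174.5912 -50.4016]
‖b‖₂ = 2.2361 and ‖x‖₂ = 181.7207
re-solving with b+δb shifts x by Δx of norm 1.4012
dividing the unrounded norms, ‖Δx‖/‖x‖ = 0.0077
realised/bound (from unrounded values) ≈ 0.0062


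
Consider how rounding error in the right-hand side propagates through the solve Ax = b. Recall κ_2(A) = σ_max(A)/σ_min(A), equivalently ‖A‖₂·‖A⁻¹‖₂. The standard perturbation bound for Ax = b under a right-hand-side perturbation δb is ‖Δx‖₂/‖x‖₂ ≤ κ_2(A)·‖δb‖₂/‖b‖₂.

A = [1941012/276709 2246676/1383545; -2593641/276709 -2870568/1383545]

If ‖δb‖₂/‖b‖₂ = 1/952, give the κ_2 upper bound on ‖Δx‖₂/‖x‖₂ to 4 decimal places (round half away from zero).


form AᵀA = [10494501221025/76567870681 2361209586840/76567870681; 2361209586840/76567870681 531508547664/76567870681] with trace 6559196769/45549001 and determinant 20250000/45549001
λ_max, λ_min = (6559196769/45549001 ± √43019372785379039361/2074711492098001)/2 = 144, 140625/45549001
so κ_2 = √(144 / (140625/45549001)) = 215.9680
κ_2(A)·‖δb‖/‖b‖ = 0.2269

0.2269


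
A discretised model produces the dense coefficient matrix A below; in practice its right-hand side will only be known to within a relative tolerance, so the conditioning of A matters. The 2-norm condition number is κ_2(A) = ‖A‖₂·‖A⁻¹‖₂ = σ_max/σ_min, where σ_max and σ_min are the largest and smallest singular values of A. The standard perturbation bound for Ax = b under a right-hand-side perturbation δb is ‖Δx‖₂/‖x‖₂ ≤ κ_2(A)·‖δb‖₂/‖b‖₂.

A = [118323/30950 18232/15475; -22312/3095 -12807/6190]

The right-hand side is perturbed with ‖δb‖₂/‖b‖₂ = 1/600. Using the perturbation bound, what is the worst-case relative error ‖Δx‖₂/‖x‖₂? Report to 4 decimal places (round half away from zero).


form AᵀA = [63782866729/957902500 4650504768/239475625; 4650504768/239475625 5430104521/957902500] with trace 55370377/766322 and determinant 2088025/6130576
solving λ² − 55370377/766322·λ + 2088025/6130576 = 0 gives λ = 289/4, 7225/1532644
κ = σ_max/σ_min = (17/2)/(85/1238) = 123.8000
perturbation bound = 123.8000·1/600 = 0.2063

0.2063


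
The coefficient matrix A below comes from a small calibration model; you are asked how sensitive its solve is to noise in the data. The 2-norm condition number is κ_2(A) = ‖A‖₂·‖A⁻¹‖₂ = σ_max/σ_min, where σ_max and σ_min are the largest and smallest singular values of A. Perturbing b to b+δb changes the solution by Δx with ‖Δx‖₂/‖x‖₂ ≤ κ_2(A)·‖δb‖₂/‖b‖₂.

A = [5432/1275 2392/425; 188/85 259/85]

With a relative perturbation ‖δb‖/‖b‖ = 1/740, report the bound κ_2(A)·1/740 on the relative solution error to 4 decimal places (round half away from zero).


0.1622

AᵀA = [129616/5625 57596/1875; 57596/1875 25601/625]; tr = 14401/225, det = 64/225
λ_max, λ_min = (14401/225 ± √207331201/50625)/2 = 64, 1/225
σ_max=√64=8, σ_min=√(1/225)=(1/15) → κ = 120.0000
bound on ‖Δx‖/‖x‖: κ·ε = 120.0000·1/740 = 0.1622


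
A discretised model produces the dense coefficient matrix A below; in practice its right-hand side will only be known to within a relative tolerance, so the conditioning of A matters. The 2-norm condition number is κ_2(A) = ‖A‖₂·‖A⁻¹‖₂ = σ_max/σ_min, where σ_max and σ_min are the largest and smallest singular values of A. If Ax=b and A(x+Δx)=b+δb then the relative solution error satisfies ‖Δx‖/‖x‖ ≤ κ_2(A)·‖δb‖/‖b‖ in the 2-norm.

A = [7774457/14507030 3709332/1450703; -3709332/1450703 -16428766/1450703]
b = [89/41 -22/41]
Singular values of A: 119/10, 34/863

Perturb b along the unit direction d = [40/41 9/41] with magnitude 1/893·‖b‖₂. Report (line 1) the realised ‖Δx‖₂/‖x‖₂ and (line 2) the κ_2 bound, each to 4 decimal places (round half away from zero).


0.0013
0.3382

largest singular value 119/10, smallest 34/863
κ_2(A) = (119/10) / (34/863) = 302.0500
perturbation bound = 302.0500·1/893 = 0.3382
solve Ax = b  →  x = [-49.5081 11.2255]
2-norm of b is 2.2361; of x, 50.7648
with δb = [0.0024 0.0005], A·Δx = δb → ‖Δx‖ = 0.0636
dividing the unrounded norms, ‖Δx‖/‖x‖ = 0.0013
so the bound overstates the realised error by a factor of ≈ 270.1621 (computed from the unrounded values)


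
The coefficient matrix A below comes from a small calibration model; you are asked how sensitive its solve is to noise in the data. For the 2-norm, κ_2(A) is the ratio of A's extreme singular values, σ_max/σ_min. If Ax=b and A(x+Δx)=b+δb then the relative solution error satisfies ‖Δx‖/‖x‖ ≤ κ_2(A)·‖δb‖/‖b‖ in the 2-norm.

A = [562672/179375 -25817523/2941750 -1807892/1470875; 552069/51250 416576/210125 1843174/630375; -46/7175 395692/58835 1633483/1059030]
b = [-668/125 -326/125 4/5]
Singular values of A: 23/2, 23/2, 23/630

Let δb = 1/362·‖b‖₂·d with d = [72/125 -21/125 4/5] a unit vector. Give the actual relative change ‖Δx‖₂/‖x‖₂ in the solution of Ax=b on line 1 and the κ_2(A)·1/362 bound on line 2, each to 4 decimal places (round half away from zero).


σ_max = 23/2, σ_min = 23/630
condition number: (23/2) ÷ (23/630) = 315.0000
worst-case relative error ≤ 315.0000 × 1/362 = 0.8702
solve Ax = b  →  x = [11.6861 12.0882 -52.1410]
‖b‖₂ = 6.0000 and ‖x‖₂ = 54.7848
δb = ε·‖b‖·d = [0.0095 -0.0028 0.0133]; solving A·Δx = δb gives ‖Δx‖ = 0.4540
realised ‖Δx‖/‖x‖ = 0.0083
tightness: 0.0083 against a bound of 0.8702 (unrounded ratio ≈ 0.0095)

0.0083
0.8702


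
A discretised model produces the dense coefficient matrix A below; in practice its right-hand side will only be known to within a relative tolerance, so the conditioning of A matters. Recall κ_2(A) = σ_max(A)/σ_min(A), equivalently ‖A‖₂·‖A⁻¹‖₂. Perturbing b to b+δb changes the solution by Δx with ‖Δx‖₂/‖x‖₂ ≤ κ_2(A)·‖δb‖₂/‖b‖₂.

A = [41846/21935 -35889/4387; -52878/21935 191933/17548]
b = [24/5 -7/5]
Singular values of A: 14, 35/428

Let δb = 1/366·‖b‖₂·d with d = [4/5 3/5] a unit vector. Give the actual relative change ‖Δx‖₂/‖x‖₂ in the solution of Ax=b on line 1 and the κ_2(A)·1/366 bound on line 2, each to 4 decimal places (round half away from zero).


0.0046
0.4678

largest singular value 14, smallest 35/428
condition number: 14 ÷ (35/428) = 171.2000
worst-case relative error ≤ 171.2000 × 1/366 = 0.4678
solve Ax = b  →  x = [35.8537 7.7742]
‖b‖₂ = 5.0000 and ‖x‖₂ = 36.6868
δb = ε·‖b‖·d = [0.0109 0.0082]; solving A·Δx = δb gives ‖Δx‖ = 0.1671
relative error = 0.0046
tightness: 0.0046 against a bound of 0.4678 (unrounded ratio ≈ 0.0097)


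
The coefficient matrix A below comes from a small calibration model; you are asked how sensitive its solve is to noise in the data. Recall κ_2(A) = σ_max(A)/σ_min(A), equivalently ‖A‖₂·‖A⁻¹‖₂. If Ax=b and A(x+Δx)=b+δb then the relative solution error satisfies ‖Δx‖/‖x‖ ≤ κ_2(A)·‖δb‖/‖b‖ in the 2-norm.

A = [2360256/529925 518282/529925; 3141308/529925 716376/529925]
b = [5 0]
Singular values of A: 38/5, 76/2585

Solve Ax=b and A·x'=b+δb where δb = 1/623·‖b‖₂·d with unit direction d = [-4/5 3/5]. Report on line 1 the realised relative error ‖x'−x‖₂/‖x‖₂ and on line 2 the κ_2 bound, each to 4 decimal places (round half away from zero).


0.0020
0.4149

from the listed singular values, σ₁ = 38/5, σ_n = 76/2585
κ = σ_max/σ_min = (38/5)/(76/2585) = 258.5000
worst-case relative error ≤ 258.5000 × 1/623 = 0.4149
solve Ax = b  →  x = [30.2503 -132.6476]
‖b‖₂ = 5.0000 and ‖x‖₂ = 136.0532
Δx = A⁻¹·δb where δb = 1/623·5.0000·d; ‖Δx‖ = 0.2730
realised ‖Δx‖/‖x‖ = 0.0020
tightness: 0.0020 against a bound of 0.4149 (unrounded ratio ≈ 0.0048)


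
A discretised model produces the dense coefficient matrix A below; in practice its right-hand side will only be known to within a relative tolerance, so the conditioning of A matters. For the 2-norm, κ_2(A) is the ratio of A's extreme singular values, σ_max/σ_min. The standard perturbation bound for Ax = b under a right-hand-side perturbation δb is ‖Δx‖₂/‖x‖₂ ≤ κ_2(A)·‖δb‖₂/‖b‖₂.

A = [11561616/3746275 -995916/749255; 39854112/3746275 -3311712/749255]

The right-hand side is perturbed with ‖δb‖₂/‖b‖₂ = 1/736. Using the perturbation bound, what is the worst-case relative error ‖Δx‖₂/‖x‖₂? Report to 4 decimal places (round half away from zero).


AᵀA = [2755233932544/22455322201 -1147997914560/22455322201; -1147997914560/22455322201 478371402000/22455322201]; tr = 19133759376/132871729, det = 33177600/132871729
char-poly roots: 144 and 230400/132871729
κ = σ_max/σ_min = 12/(480/11527) = 288.1750
κ_2(A)·‖δb‖/‖b‖ = 0.3915

0.3915


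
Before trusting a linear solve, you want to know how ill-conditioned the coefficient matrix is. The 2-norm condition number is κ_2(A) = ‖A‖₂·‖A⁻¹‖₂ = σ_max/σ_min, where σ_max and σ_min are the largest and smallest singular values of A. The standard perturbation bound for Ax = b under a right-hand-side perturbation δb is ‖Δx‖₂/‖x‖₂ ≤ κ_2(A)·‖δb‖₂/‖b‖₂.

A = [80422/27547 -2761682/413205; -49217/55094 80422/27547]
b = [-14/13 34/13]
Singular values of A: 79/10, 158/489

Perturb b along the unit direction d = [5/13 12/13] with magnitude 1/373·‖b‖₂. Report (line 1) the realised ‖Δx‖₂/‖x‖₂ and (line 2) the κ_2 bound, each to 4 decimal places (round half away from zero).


from the listed singular values, σ₁ = 79/10, σ_n = 158/489
κ_2(A) = (79/10) / (158/489) = 24.4500
worst-case relative error ≤ 24.4500 × 1/373 = 0.0655
solve Ax = b  →  x = [5.6164 2.6144]
‖b‖ = 2.8284, ‖x‖ = 6.1950
re-solving with b+δb shifts x by Δx of norm 0.0235
realised ‖Δx‖/‖x‖ = 0.0038
tightness: 0.0038 against a bound of 0.0655 (unrounded ratio ≈ 0.0578)

0.0038
0.0655


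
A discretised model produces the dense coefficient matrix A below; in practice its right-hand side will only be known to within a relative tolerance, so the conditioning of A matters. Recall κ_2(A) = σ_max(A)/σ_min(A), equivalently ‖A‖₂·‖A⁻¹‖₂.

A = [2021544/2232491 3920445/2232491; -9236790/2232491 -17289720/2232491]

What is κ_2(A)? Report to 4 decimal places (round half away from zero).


320.3000

form AᵀA = [3128562468/174406553 5865796440/174406553; 5865796440/174406553 10998506025/174406553] with trace 831004029/10259209 and determinant 656100/10259209
λ_max, λ_min = (831004029/10259209 ± √690540771946133241/105251369305681)/2 = 81, 8100/10259209
σ_max=√81=9, σ_min=√(8100/10259209)=(90/3203) → κ = 320.3000


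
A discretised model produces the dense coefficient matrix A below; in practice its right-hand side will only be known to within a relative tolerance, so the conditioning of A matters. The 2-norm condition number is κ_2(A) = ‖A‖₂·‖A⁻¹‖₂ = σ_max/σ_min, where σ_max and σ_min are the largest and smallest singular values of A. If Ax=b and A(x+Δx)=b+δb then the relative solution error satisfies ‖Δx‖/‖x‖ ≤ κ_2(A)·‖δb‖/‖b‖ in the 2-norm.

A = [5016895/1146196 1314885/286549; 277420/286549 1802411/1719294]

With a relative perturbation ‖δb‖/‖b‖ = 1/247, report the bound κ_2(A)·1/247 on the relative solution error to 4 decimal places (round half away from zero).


1.1709

form AᵀA = [15705309425/781537936 12367620265/586153452; 12367620265/586153452 38958892141/1758460356] with trace 353369029/8363664 and determinant 714025/33454656
char-poly roots: 169/4 and 4225/8363664
κ = σ_max/σ_min = (13/2)/(65/2892) = 289.2000
bound on ‖Δx‖/‖x‖: κ·ε = 289.2000·1/247 = 1.1709


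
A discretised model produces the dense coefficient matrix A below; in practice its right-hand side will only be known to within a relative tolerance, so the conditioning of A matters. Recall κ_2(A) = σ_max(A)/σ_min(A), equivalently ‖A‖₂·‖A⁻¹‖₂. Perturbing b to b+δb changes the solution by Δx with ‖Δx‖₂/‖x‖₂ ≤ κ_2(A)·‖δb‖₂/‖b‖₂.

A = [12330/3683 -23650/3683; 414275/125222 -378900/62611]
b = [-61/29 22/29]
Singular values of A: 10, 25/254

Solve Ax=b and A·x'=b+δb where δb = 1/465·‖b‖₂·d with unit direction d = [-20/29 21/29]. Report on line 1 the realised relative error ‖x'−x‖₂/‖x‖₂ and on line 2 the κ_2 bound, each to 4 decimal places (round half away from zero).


σ_max = 10, σ_min = 25/254
condition number: 10 ÷ (25/254) = 101.6000
worst-case relative error ≤ 101.6000 × 1/465 = 0.2185
solve Ax = b  →  x = [17.8824 9.6506]
‖b‖ = 2.2361, ‖x‖ = 20.3202
Δx = A⁻¹·δb where δb = 1/465·2.2361·d; ‖Δx‖ = 0.0489
realised ‖Δx‖/‖x‖ = 0.0024
realised/bound (from unrounded values) ≈ 0.0110

0.0024
0.2185


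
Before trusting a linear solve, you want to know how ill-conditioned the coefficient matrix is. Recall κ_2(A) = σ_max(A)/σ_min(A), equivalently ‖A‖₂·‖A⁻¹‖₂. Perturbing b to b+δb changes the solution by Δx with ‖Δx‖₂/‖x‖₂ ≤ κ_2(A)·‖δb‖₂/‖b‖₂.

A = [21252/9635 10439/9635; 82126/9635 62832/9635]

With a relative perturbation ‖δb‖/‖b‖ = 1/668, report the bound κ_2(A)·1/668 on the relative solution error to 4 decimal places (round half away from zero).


M = AᵀA = [856196/11045 640332/11045; 640332/11045 482669/11045]. tr(M)=267773/2209, det(M)=58564/2209
char-poly roots: 121 and 484/2209
so κ_2 = √(121 / (484/2209)) = 23.5000
κ_2(A)·‖δb‖/‖b‖ = 0.0352

0.0352


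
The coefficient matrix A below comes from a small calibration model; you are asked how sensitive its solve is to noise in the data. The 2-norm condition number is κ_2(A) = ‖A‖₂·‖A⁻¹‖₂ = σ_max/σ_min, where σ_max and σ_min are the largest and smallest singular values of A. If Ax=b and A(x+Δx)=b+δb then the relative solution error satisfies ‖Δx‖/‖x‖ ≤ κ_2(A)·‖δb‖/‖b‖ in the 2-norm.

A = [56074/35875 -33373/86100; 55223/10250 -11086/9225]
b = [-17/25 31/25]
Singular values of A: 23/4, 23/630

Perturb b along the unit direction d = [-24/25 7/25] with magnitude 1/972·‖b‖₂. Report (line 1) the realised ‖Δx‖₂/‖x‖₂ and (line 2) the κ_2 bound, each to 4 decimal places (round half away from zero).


from the listed singular values, σ₁ = 23/4, σ_n = 23/630
κ = σ_max/σ_min = (23/4)/(23/630) = 157.5000
bound on ‖Δx‖/‖x‖: κ·ε = 157.5000·1/972 = 0.1620
solve Ax = b  →  x = [6.1824 26.6850]
‖b‖₂ = 1.4142 and ‖x‖₂ = 27.3919
Δx = A⁻¹·δb where δb = 1/972·1.4142·d; ‖Δx‖ = 0.0399
dividing the unrounded norms, ‖Δx‖/‖x‖ = 0.0015
tightness: 0.0015 against a bound of 0.1620 (unrounded ratio ≈ 0.0090)

0.0015
0.1620


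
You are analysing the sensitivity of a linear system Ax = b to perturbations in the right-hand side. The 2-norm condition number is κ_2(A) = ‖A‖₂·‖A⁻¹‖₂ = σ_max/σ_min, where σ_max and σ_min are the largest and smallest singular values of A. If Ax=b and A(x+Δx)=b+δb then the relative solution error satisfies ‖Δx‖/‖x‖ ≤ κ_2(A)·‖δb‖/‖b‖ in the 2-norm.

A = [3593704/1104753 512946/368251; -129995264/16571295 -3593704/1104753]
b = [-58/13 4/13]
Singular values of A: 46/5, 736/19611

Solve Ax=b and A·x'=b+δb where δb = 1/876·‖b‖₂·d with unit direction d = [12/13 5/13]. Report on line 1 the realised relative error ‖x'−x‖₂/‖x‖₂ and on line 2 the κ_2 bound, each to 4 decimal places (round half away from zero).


from the listed singular values, σ₁ = 46/5, σ_n = 736/19611
κ_2(A) = (46/5) / (736/19611) = 245.1375
κ_2(A)·‖δb‖/‖b‖ = 0.2798
solve Ax = b  →  x = [40.7922 -98.4666]
‖b‖ = 4.4721, ‖x‖ = 106.5817
Δx = A⁻¹·δb where δb = 1/876·4.4721·d; ‖Δx‖ = 0.1360
realised ‖Δx‖/‖x‖ = 0.0013
realised/bound (from unrounded values) ≈ 0.0046

0.0013
0.2798


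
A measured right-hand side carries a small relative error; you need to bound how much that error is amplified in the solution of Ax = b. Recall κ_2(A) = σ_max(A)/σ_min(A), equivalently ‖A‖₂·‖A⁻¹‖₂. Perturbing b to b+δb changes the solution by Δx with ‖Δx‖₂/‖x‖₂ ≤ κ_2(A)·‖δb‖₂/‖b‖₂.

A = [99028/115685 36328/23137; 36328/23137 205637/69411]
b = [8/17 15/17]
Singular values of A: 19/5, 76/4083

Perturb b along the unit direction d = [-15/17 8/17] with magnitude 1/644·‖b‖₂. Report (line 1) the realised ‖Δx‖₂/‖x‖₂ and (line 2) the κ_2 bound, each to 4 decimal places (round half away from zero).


from the listed singular values, σ₁ = 19/5, σ_n = 76/4083
condition number: (19/5) ÷ (76/4083) = 204.1500
perturbation bound = 204.1500·1/644 = 0.3170
solve Ax = b  →  x = [0.1238 0.2322]
‖b‖ = 1.0000, ‖x‖ = 0.2632
re-solving with b+δb shifts x by Δx of norm 0.0834
relative error = 0.3170
so the bound is sharp here: realised error equals the bound

0.3170
0.3170
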